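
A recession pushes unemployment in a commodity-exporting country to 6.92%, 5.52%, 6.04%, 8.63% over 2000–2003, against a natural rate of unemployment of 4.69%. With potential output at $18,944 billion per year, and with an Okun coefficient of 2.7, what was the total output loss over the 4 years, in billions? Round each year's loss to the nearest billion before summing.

Year 2000: gap = -2.7 × (6.92 - 4.69) = -6.021%, loss ≈ 18944 × 6.021/100 ≈ 1141.
Year 2001: gap = -2.7 × (5.52 - 4.69) = -2.241%, loss ≈ 18944 × 2.241/100 ≈ 425.
Year 2002: gap = -2.7 × (6.04 - 4.69) = -3.645%, loss ≈ 18944 × 3.645/100 ≈ 691.
Year 2003: gap = -2.7 × (8.63 - 4.69) = -10.638%, loss ≈ 18944 × 10.638/100 ≈ 2015.
Total lost output = 1141 + 425 + 691 + 2015 = 4272 billion.

$4,272 billion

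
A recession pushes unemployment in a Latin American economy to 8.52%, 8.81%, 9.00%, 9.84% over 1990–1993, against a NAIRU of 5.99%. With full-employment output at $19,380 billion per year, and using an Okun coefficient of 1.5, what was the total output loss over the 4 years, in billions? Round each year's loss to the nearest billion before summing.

Year 1990: gap = -1.5 × (8.52 - 5.99) = -3.795%, loss ≈ 19380 × 3.795/100 ≈ 735.
Year 1991: gap = -1.5 × (8.81 - 5.99) = -4.23%, loss ≈ 19380 × 4.23/100 ≈ 820.
Year 1992: gap = -1.5 × (9 - 5.99) = -4.515%, loss ≈ 19380 × 4.515/100 ≈ 875.
Year 1993: gap = -1.5 × (9.84 - 5.99) = -5.775%, loss ≈ 19380 × 5.775/100 ≈ 1119.
Total lost output = 735 + 820 + 875 + 1119 = 3549 billion.

$3,549 billion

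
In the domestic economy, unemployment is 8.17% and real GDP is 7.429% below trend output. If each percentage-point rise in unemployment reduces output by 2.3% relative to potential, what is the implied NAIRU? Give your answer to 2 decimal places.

4.94%

From Okun's law, u - u* = -(output gap)/β = -(-7.429)/2.3 = 3.23 points.
So u* = 8.17 - 3.23 = 4.94%.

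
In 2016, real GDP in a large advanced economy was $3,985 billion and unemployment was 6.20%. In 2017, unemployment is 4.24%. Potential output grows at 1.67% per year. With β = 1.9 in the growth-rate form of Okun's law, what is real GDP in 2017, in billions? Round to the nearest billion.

Δu = 4.24 - 6.2 = -1.96 points.
Okun's law (growth form): g_Y = g_Y* - β × Δu = 1.67 - 1.9 × (-1.96) = 1.67 + 3.724 = 5.394%.
Real GDP in the next year = 3985 × (1 + 5.394/100) = 3985 × 1.05394 ≈ 4200 billion.

$4,200 billion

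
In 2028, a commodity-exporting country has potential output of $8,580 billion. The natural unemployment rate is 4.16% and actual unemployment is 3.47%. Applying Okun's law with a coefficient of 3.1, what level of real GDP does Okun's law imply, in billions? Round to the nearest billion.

$8,764 billion

Unemployment gap = 3.47 - 4.16 = -0.69 points, so the output gap is -3.1 × (-0.69) = 2.139%.
Actual GDP = 8580 × (1 + 2.139/100) = 8580 × 1.02139 ≈ 8764 billion.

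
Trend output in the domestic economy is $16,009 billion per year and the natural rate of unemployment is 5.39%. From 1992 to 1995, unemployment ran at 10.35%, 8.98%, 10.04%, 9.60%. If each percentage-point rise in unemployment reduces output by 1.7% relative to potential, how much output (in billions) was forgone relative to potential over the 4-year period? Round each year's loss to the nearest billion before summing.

Year 1992: gap = -1.7 × (10.35 - 5.39) = -8.432%, loss ≈ 16009 × 8.432/100 ≈ 1350.
Year 1993: gap = -1.7 × (8.98 - 5.39) = -6.103%, loss ≈ 16009 × 6.103/100 ≈ 977.
Year 1994: gap = -1.7 × (10.04 - 5.39) = -7.905%, loss ≈ 16009 × 7.905/100 ≈ 1266.
Year 1995: gap = -1.7 × (9.6 - 5.39) = -7.157%, loss ≈ 16009 × 7.157/100 ≈ 1146.
Total lost output = 1350 + 977 + 1266 + 1146 = 4739 billion.

$4,739 billion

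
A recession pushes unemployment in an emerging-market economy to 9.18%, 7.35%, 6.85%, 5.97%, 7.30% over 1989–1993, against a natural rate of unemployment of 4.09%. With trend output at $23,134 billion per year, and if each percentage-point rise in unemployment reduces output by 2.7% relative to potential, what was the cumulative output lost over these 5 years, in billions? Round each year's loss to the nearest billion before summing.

Year 1989: gap = -2.7 × (9.18 - 4.09) = -13.743%, loss ≈ 23134 × 13.743/100 ≈ 3179.
Year 1990: gap = -2.7 × (7.35 - 4.09) = -8.802%, loss ≈ 23134 × 8.802/100 ≈ 2036.
Year 1991: gap = -2.7 × (6.85 - 4.09) = -7.452%, loss ≈ 23134 × 7.452/100 ≈ 1724.
Year 1992: gap = -2.7 × (5.97 - 4.09) = -5.076%, loss ≈ 23134 × 5.076/100 ≈ 1174.
Year 1993: gap = -2.7 × (7.3 - 4.09) = -8.667%, loss ≈ 23134 × 8.667/100 ≈ 2005.
Total lost output = 3179 + 2036 + 1724 + 1174 + 2005 = 10118 billion.

$10,118 billion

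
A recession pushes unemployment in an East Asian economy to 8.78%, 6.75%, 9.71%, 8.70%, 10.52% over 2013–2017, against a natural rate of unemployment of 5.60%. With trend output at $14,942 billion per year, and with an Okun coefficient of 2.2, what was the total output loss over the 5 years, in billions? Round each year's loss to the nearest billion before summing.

$5,410 billion

Year 2013: gap = -2.2 × (8.78 - 5.6) = -6.996%, loss ≈ 14942 × 6.996/100 ≈ 1045.
Year 2014: gap = -2.2 × (6.75 - 5.6) = -2.53%, loss ≈ 14942 × 2.53/100 ≈ 378.
Year 2015: gap = -2.2 × (9.71 - 5.6) = -9.042%, loss ≈ 14942 × 9.042/100 ≈ 1351.
Year 2016: gap = -2.2 × (8.7 - 5.6) = -6.82%, loss ≈ 14942 × 6.82/100 ≈ 1019.
Year 2017: gap = -2.2 × (10.52 - 5.6) = -10.824%, loss ≈ 14942 × 10.824/100 ≈ 1617.
Total lost output = 1045 + 378 + 1351 + 1019 + 1617 = 5410 billion.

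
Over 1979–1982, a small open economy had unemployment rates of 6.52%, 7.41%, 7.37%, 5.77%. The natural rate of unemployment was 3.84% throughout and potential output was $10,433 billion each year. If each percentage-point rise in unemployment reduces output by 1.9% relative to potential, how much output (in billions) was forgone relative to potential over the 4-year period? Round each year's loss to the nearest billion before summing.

$2,322 billion

Year 1979: gap = -1.9 × (6.52 - 3.84) = -5.092%, loss ≈ 10433 × 5.092/100 ≈ 531.
Year 1980: gap = -1.9 × (7.41 - 3.84) = -6.783%, loss ≈ 10433 × 6.783/100 ≈ 708.
Year 1981: gap = -1.9 × (7.37 - 3.84) = -6.707%, loss ≈ 10433 × 6.707/100 ≈ 700.
Year 1982: gap = -1.9 × (5.77 - 3.84) = -3.667%, loss ≈ 10433 × 3.667/100 ≈ 383.
Total lost output = 531 + 708 + 700 + 383 = 2322 billion.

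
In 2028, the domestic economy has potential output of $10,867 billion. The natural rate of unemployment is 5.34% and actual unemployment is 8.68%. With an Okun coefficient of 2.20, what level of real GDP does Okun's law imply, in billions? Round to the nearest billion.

Unemployment gap = 8.68 - 5.34 = 3.34 points, so the output gap is -2.2 × 3.34 = -7.348%.
Actual GDP = 10867 × (1 - 7.348/100) = 10867 × 0.92652 ≈ 10068 billion.

$10,068 billion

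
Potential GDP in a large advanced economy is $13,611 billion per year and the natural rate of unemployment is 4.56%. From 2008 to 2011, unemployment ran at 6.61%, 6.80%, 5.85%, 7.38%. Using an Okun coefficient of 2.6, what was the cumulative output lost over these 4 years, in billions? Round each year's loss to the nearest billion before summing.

$2,973 billion

Year 2008: gap = -2.6 × (6.61 - 4.56) = -5.33%, loss ≈ 13611 × 5.33/100 ≈ 725.
Year 2009: gap = -2.6 × (6.8 - 4.56) = -5.824%, loss ≈ 13611 × 5.824/100 ≈ 793.
Year 2010: gap = -2.6 × (5.85 - 4.56) = -3.354%, loss ≈ 13611 × 3.354/100 ≈ 457.
Year 2011: gap = -2.6 × (7.38 - 4.56) = -7.332%, loss ≈ 13611 × 7.332/100 ≈ 998.
Total lost output = 725 + 793 + 457 + 998 = 2973 billion.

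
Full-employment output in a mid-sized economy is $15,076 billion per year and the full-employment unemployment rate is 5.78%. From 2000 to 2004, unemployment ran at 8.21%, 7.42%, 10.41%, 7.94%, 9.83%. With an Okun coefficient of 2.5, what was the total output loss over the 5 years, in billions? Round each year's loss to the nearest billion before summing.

$5,619 billion

Year 2000: gap = -2.5 × (8.21 - 5.78) = -6.075%, loss ≈ 15076 × 6.075/100 ≈ 916.
Year 2001: gap = -2.5 × (7.42 - 5.78) = -4.1%, loss ≈ 15076 × 4.1/100 ≈ 618.
Year 2002: gap = -2.5 × (10.41 - 5.78) = -11.575%, loss ≈ 15076 × 11.575/100 ≈ 1745.
Year 2003: gap = -2.5 × (7.94 - 5.78) = -5.4%, loss ≈ 15076 × 5.4/100 ≈ 814.
Year 2004: gap = -2.5 × (9.83 - 5.78) = -10.125%, loss ≈ 15076 × 10.125/100 ≈ 1526.
Total lost output = 916 + 618 + 1745 + 814 + 1526 = 5619 billion.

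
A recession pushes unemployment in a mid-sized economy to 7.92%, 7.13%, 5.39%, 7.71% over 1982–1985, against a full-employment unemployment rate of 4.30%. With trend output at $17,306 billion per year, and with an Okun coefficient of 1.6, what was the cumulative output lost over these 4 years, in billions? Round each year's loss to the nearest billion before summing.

$3,032 billion

Year 1982: gap = -1.6 × (7.92 - 4.3) = -5.792%, loss ≈ 17306 × 5.792/100 ≈ 1002.
Year 1983: gap = -1.6 × (7.13 - 4.3) = -4.528%, loss ≈ 17306 × 4.528/100 ≈ 784.
Year 1984: gap = -1.6 × (5.39 - 4.3) = -1.744%, loss ≈ 17306 × 1.744/100 ≈ 302.
Year 1985: gap = -1.6 × (7.71 - 4.3) = -5.456%, loss ≈ 17306 × 5.456/100 ≈ 944.
Total lost output = 1002 + 784 + 302 + 944 = 3032 billion.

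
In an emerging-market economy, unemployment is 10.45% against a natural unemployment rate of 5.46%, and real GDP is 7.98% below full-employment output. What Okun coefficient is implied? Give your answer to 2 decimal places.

Okun's law: output gap = -β × (u - u*).
-7.98 = -β × (10.45 - 5.46) = -β × 4.99, so β = 7.98/4.99 = 1.60.

β ≈ 1.60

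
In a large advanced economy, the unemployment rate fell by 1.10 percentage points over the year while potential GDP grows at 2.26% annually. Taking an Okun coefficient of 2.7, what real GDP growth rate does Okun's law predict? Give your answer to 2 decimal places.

5.23%

Growth-rate Okun's law: g_Y = g_Y* - β × Δu.
g_Y = 2.26 - 2.7 × (-1.10) = 2.26 + 2.97 = 5.23%, i.e. 5.23% to 2 d.p.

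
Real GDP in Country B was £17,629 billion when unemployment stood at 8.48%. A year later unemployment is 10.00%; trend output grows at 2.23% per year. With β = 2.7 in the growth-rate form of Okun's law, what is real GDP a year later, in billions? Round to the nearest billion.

£17,299 billion

Δu = 10 - 8.48 = 1.52 points.
Okun's law (growth form): g_Y = g_Y* - β × Δu = 2.23 - 2.7 × (1.52) = 2.23 - 4.104 = -1.874%.
Real GDP in the next year = 17629 × (1 - 1.874/100) = 17629 × 0.98126 ≈ 17299 billion.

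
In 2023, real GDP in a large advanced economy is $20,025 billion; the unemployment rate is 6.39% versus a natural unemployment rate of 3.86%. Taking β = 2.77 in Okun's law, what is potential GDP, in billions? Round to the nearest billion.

$21,534 billion

Unemployment gap = 6.39 - 3.86 = 2.53 points, so output gap = -2.77 × 2.53 = -7.0081%.
Since Y = Y* × (1 + gap/100), Y* = 20025/0.929919 ≈ 21534 billion.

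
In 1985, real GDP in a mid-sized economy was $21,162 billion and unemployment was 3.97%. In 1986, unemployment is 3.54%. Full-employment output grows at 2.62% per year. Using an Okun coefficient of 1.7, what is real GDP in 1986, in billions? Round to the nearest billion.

$21,871 billion

Δu = 3.54 - 3.97 = -0.43 points.
Okun's law (growth form): g_Y = g_Y* - β × Δu = 2.62 - 1.7 × (-0.43) = 2.62 + 0.731 = 3.351%.
Real GDP in the next year = 21162 × (1 + 3.351/100) = 21162 × 1.03351 ≈ 21871 billion.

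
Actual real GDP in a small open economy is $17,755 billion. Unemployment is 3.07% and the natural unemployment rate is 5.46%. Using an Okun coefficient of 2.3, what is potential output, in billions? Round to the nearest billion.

Unemployment gap = 3.07 - 5.46 = -2.39 points, so output gap = -2.3 × (-2.39) = 5.497%.
Since Y = Y* × (1 + gap/100), Y* = 17755/1.05497 ≈ 16830 billion.

$16,830 billion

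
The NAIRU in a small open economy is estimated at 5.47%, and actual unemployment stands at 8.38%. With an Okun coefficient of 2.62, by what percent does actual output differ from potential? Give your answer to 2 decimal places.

The unemployment gap is 8.38 - 5.47 = 2.91 percentage points.
Okun's law gives an output gap of -2.62 × 2.91 = -7.6242%, i.e. 7.62% below potential.

-7.62%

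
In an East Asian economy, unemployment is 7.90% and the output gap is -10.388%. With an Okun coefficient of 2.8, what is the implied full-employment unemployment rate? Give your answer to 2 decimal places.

4.19%

From Okun's law, u - u* = -(output gap)/β = -(-10.388)/2.8 = 3.71 points.
So u* = 7.9 - 3.71 = 4.19%.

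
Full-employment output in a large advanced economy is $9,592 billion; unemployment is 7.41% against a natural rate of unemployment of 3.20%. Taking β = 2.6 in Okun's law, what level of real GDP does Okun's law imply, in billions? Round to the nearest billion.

$8,542 billion

Unemployment gap = 7.41 - 3.2 = 4.21 points, so the output gap is -2.6 × 4.21 = -10.946%.
Actual GDP = 9592 × (1 - 10.946/100) = 9592 × 0.89054 ≈ 8542 billion.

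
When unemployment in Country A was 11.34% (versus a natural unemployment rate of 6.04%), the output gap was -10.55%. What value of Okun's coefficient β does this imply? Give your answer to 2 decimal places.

β ≈ 1.99

Okun's law: output gap = -β × (u - u*).
-10.55 = -β × (11.34 - 6.04) = -β × 5.3, so β = 10.55/5.3 = 1.99.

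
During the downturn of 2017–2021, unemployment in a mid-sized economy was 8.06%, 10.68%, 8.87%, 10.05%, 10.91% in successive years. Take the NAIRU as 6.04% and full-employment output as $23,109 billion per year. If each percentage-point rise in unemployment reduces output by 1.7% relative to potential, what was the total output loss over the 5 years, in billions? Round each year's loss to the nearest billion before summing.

$7,217 billion

Year 2017: gap = -1.7 × (8.06 - 6.04) = -3.434%, loss ≈ 23109 × 3.434/100 ≈ 794.
Year 2018: gap = -1.7 × (10.68 - 6.04) = -7.888%, loss ≈ 23109 × 7.888/100 ≈ 1823.
Year 2019: gap = -1.7 × (8.87 - 6.04) = -4.811%, loss ≈ 23109 × 4.811/100 ≈ 1112.
Year 2020: gap = -1.7 × (10.05 - 6.04) = -6.817%, loss ≈ 23109 × 6.817/100 ≈ 1575.
Year 2021: gap = -1.7 × (10.91 - 6.04) = -8.279%, loss ≈ 23109 × 8.279/100 ≈ 1913.
Total lost output = 794 + 1823 + 1112 + 1575 + 1913 = 7217 billion.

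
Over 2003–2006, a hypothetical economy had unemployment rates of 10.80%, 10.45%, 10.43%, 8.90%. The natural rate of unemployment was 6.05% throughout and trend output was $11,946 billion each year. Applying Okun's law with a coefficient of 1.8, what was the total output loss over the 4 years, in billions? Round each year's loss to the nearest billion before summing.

Year 2003: gap = -1.8 × (10.8 - 6.05) = -8.55%, loss ≈ 11946 × 8.55/100 ≈ 1021.
Year 2004: gap = -1.8 × (10.45 - 6.05) = -7.92%, loss ≈ 11946 × 7.92/100 ≈ 946.
Year 2005: gap = -1.8 × (10.43 - 6.05) = -7.884%, loss ≈ 11946 × 7.884/100 ≈ 942.
Year 2006: gap = -1.8 × (8.9 - 6.05) = -5.13%, loss ≈ 11946 × 5.13/100 ≈ 613.
Total lost output = 1021 + 946 + 942 + 613 = 3522 billion.

$3,522 billion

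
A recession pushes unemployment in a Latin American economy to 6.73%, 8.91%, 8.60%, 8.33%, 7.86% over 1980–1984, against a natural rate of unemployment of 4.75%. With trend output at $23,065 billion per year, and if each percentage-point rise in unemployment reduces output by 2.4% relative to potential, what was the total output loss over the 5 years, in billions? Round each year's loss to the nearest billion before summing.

$9,234 billion

Year 1980: gap = -2.4 × (6.73 - 4.75) = -4.752%, loss ≈ 23065 × 4.752/100 ≈ 1096.
Year 1981: gap = -2.4 × (8.91 - 4.75) = -9.984%, loss ≈ 23065 × 9.984/100 ≈ 2303.
Year 1982: gap = -2.4 × (8.6 - 4.75) = -9.24%, loss ≈ 23065 × 9.24/100 ≈ 2131.
Year 1983: gap = -2.4 × (8.33 - 4.75) = -8.592%, loss ≈ 23065 × 8.592/100 ≈ 1982.
Year 1984: gap = -2.4 × (7.86 - 4.75) = -7.464%, loss ≈ 23065 × 7.464/100 ≈ 1722.
Total lost output = 1096 + 2303 + 2131 + 1982 + 1722 = 9234 billion.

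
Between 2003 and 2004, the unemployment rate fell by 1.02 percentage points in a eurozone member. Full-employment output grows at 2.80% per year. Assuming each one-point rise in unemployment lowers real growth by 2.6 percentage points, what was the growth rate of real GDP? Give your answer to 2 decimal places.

Growth-rate Okun's law: g_Y = g_Y* - β × Δu.
g_Y = 2.80 - 2.6 × (-1.02) = 2.8 + 2.652 = 5.452%, i.e. 5.45% to 2 d.p.

5.45%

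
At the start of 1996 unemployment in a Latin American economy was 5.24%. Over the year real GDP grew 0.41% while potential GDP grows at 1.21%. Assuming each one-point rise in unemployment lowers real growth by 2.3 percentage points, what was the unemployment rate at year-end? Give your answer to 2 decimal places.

Growth-rate Okun's law: g_Y = g_Y* - β × Δu, so Δu = (g_Y* - g_Y)/β.
Δu = (1.21 - 0.41)/2.3 = 0.8/2.3 = 0.35 percentage points.
Year-end unemployment = 5.24 + 0.35 = 5.59%.

5.59%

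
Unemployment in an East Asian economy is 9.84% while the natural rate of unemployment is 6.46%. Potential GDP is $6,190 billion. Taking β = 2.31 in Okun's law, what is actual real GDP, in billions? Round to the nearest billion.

Unemployment gap = 9.84 - 6.46 = 3.38 points, so the output gap is -2.31 × 3.38 = -7.8078%.
Actual GDP = 6190 × (1 - 7.8078/100) = 6190 × 0.921922 ≈ 5707 billion.

$5,707 billion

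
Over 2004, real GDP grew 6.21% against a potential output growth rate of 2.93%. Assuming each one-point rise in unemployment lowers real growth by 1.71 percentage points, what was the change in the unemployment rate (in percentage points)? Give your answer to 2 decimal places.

-1.92 percentage points

Growth-rate Okun's law: g_Y = g_Y* - β × Δu, so Δu = (g_Y* - g_Y)/β.
Δu = (2.93 - 6.21)/1.71 = -3.28/1.71 = -1.92 percentage points.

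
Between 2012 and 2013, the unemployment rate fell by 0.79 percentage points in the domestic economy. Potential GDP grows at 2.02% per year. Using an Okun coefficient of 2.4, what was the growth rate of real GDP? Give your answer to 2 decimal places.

3.92%

Growth-rate Okun's law: g_Y = g_Y* - β × Δu.
g_Y = 2.02 - 2.4 × (-0.79) = 2.02 + 1.896 = 3.916%, i.e. 3.92% to 2 d.p.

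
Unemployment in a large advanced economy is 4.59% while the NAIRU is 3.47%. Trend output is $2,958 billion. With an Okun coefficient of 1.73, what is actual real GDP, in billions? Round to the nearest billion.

$2,901 billion

Unemployment gap = 4.59 - 3.47 = 1.12 points, so the output gap is -1.73 × 1.12 = -1.9376%.
Actual GDP = 2958 × (1 - 1.9376/100) = 2958 × 0.980624 ≈ 2901 billion.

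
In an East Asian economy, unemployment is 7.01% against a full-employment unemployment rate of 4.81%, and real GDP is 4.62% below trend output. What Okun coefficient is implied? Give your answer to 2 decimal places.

β ≈ 2.10

Okun's law: output gap = -β × (u - u*).
-4.62 = -β × (7.01 - 4.81) = -β × 2.2, so β = 4.62/2.2 = 2.10.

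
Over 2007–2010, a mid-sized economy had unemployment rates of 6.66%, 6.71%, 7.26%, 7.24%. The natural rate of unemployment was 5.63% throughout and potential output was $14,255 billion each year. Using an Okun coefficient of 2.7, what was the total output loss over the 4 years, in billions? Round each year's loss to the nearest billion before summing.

$2,059 billion

Year 2007: gap = -2.7 × (6.66 - 5.63) = -2.781%, loss ≈ 14255 × 2.781/100 ≈ 396.
Year 2008: gap = -2.7 × (6.71 - 5.63) = -2.916%, loss ≈ 14255 × 2.916/100 ≈ 416.
Year 2009: gap = -2.7 × (7.26 - 5.63) = -4.401%, loss ≈ 14255 × 4.401/100 ≈ 627.
Year 2010: gap = -2.7 × (7.24 - 5.63) = -4.347%, loss ≈ 14255 × 4.347/100 ≈ 620.
Total lost output = 396 + 416 + 627 + 620 = 2059 billion.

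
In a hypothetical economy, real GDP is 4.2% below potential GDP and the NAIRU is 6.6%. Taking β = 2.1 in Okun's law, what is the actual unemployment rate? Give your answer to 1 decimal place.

8.6%

From Okun's law, u - u* = -(output gap)/β = -(-4.2)/2.1 = 2 points.
So u = 6.6 + 2 = 8.6%.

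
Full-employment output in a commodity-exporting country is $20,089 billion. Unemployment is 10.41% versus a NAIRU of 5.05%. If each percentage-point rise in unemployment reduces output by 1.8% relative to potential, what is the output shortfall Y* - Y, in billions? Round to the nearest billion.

Output gap = -1.8 × (10.41 - 5.05) = -1.8 × 5.36 = -9.648%.
Actual GDP ≈ 20089 × 0.90352 ≈ 18151 billion, so the shortfall is 20089 - 18151 = 1938 billion.

$1,938 billion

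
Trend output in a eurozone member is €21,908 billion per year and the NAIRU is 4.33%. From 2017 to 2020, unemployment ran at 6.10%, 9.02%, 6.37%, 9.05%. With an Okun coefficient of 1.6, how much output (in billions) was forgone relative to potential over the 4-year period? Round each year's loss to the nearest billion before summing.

€4,633 billion

Year 2017: gap = -1.6 × (6.1 - 4.33) = -2.832%, loss ≈ 21908 × 2.832/100 ≈ 620.
Year 2018: gap = -1.6 × (9.02 - 4.33) = -7.504%, loss ≈ 21908 × 7.504/100 ≈ 1644.
Year 2019: gap = -1.6 × (6.37 - 4.33) = -3.264%, loss ≈ 21908 × 3.264/100 ≈ 715.
Year 2020: gap = -1.6 × (9.05 - 4.33) = -7.552%, loss ≈ 21908 × 7.552/100 ≈ 1654.
Total lost output = 620 + 1644 + 715 + 1654 = 4633 billion.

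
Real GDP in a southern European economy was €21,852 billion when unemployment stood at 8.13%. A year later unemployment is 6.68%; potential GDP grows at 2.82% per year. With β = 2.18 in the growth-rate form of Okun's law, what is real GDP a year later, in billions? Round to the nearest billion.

€23,159 billion

Δu = 6.68 - 8.13 = -1.45 points.
Okun's law (growth form): g_Y = g_Y* - β × Δu = 2.82 - 2.18 × (-1.45) = 2.82 + 3.161 = 5.981%.
Real GDP in the next year = 21852 × (1 + 5.981/100) = 21852 × 1.05981 ≈ 23159 billion.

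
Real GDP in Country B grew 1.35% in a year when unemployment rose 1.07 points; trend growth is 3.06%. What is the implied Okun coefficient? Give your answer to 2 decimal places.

Growth form: g_Y = g_Y* - β × Δu, so β = (g_Y* - g_Y)/Δu.
β = (3.06 - 1.35)/1.07 = 1.71/1.07 = 1.60.

β ≈ 1.60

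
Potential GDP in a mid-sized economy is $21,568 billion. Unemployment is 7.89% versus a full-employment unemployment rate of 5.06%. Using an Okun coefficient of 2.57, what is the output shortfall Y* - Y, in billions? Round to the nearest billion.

Output gap = -2.57 × (7.89 - 5.06) = -2.57 × 2.83 = -7.2731%.
Actual GDP ≈ 21568 × 0.927269 ≈ 19999 billion, so the shortfall is 21568 - 19999 = 1569 billion.

$1,569 billion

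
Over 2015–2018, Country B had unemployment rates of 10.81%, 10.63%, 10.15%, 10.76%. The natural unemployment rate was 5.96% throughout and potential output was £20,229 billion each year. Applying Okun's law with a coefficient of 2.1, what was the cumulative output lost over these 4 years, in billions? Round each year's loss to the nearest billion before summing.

Year 2015: gap = -2.1 × (10.81 - 5.96) = -10.185%, loss ≈ 20229 × 10.185/100 ≈ 2060.
Year 2016: gap = -2.1 × (10.63 - 5.96) = -9.807%, loss ≈ 20229 × 9.807/100 ≈ 1984.
Year 2017: gap = -2.1 × (10.15 - 5.96) = -8.799%, loss ≈ 20229 × 8.799/100 ≈ 1780.
Year 2018: gap = -2.1 × (10.76 - 5.96) = -10.08%, loss ≈ 20229 × 10.08/100 ≈ 2039.
Total lost output = 2060 + 1984 + 1780 + 2039 = 7863 billion.

£7,863 billion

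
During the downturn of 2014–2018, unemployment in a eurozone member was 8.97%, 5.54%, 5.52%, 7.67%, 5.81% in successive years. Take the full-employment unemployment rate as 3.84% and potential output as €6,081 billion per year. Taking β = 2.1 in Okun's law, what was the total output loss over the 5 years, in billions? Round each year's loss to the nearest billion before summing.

Year 2014: gap = -2.1 × (8.97 - 3.84) = -10.773%, loss ≈ 6081 × 10.773/100 ≈ 655.
Year 2015: gap = -2.1 × (5.54 - 3.84) = -3.57%, loss ≈ 6081 × 3.57/100 ≈ 217.
Year 2016: gap = -2.1 × (5.52 - 3.84) = -3.528%, loss ≈ 6081 × 3.528/100 ≈ 215.
Year 2017: gap = -2.1 × (7.67 - 3.84) = -8.043%, loss ≈ 6081 × 8.043/100 ≈ 489.
Year 2018: gap = -2.1 × (5.81 - 3.84) = -4.137%, loss ≈ 6081 × 4.137/100 ≈ 252.
Total lost output = 655 + 217 + 215 + 489 + 252 = 1828 billion.

€1,828 billion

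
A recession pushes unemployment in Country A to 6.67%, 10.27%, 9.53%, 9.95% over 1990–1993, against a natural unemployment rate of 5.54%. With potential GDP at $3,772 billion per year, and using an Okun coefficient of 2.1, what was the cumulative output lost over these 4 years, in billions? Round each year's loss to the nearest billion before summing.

$1,130 billion

Year 1990: gap = -2.1 × (6.67 - 5.54) = -2.373%, loss ≈ 3772 × 2.373/100 ≈ 90.
Year 1991: gap = -2.1 × (10.27 - 5.54) = -9.933%, loss ≈ 3772 × 9.933/100 ≈ 375.
Year 1992: gap = -2.1 × (9.53 - 5.54) = -8.379%, loss ≈ 3772 × 8.379/100 ≈ 316.
Year 1993: gap = -2.1 × (9.95 - 5.54) = -9.261%, loss ≈ 3772 × 9.261/100 ≈ 349.
Total lost output = 90 + 375 + 316 + 349 = 1130 billion.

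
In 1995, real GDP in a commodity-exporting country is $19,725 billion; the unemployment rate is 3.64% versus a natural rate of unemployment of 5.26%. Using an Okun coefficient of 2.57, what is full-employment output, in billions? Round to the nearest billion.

Unemployment gap = 3.64 - 5.26 = -1.62 points, so output gap = -2.57 × (-1.62) = 4.1634%.
Since Y = Y* × (1 + gap/100), Y* = 19725/1.041634 ≈ 18937 billion.

$18,937 billion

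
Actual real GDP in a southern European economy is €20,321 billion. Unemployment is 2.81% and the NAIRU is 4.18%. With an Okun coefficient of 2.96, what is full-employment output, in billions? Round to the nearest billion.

Unemployment gap = 2.81 - 4.18 = -1.37 points, so output gap = -2.96 × (-1.37) = 4.0552%.
Since Y = Y* × (1 + gap/100), Y* = 20321/1.040552 ≈ 19529 billion.

€19,529 billion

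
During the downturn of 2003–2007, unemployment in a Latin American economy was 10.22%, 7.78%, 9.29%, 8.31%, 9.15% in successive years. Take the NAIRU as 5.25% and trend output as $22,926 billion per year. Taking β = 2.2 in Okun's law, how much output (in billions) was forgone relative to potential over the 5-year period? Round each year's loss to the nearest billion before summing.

$9,331 billion

Year 2003: gap = -2.2 × (10.22 - 5.25) = -10.934%, loss ≈ 22926 × 10.934/100 ≈ 2507.
Year 2004: gap = -2.2 × (7.78 - 5.25) = -5.566%, loss ≈ 22926 × 5.566/100 ≈ 1276.
Year 2005: gap = -2.2 × (9.29 - 5.25) = -8.888%, loss ≈ 22926 × 8.888/100 ≈ 2038.
Year 2006: gap = -2.2 × (8.31 - 5.25) = -6.732%, loss ≈ 22926 × 6.732/100 ≈ 1543.
Year 2007: gap = -2.2 × (9.15 - 5.25) = -8.58%, loss ≈ 22926 × 8.58/100 ≈ 1967.
Total lost output = 2507 + 1276 + 2038 + 1543 + 1967 = 9331 billion.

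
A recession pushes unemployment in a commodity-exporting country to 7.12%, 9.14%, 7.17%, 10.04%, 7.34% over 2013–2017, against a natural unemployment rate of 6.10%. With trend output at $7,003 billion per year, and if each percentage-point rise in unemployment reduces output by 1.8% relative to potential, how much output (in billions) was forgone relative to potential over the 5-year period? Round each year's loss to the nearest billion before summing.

$1,300 billion

Year 2013: gap = -1.8 × (7.12 - 6.1) = -1.836%, loss ≈ 7003 × 1.836/100 ≈ 129.
Year 2014: gap = -1.8 × (9.14 - 6.1) = -5.472%, loss ≈ 7003 × 5.472/100 ≈ 383.
Year 2015: gap = -1.8 × (7.17 - 6.1) = -1.926%, loss ≈ 7003 × 1.926/100 ≈ 135.
Year 2016: gap = -1.8 × (10.04 - 6.1) = -7.092%, loss ≈ 7003 × 7.092/100 ≈ 497.
Year 2017: gap = -1.8 × (7.34 - 6.1) = -2.232%, loss ≈ 7003 × 2.232/100 ≈ 156.
Total lost output = 129 + 383 + 135 + 497 + 156 = 1300 billion.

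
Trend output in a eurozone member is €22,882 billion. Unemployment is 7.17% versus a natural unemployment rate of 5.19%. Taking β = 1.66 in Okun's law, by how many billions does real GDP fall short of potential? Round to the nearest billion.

Output gap = -1.66 × (7.17 - 5.19) = -1.66 × 1.98 = -3.2868%.
Actual GDP ≈ 22882 × 0.967132 ≈ 22130 billion, so the shortfall is 22882 - 22130 = 752 billion.

€752 billion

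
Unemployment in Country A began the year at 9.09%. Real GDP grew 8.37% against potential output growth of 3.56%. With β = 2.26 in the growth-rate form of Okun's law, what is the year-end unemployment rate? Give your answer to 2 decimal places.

Growth-rate Okun's law: g_Y = g_Y* - β × Δu, so Δu = (g_Y* - g_Y)/β.
Δu = (3.56 - 8.37)/2.26 = -4.81/2.26 = -2.13 percentage points.
Year-end unemployment = 9.09 - 2.13 = 6.96%.

6.96%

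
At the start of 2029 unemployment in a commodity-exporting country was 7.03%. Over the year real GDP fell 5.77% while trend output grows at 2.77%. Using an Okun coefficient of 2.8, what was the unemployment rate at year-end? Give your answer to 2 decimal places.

10.08%

Growth-rate Okun's law: g_Y = g_Y* - β × Δu, so Δu = (g_Y* - g_Y)/β.
Δu = (2.77 + 5.77)/2.8 = 8.54/2.8 = 3.05 percentage points.
Year-end unemployment = 7.03 + 3.05 = 10.08%.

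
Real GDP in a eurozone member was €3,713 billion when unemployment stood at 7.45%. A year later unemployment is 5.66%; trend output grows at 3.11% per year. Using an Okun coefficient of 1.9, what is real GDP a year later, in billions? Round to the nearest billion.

Δu = 5.66 - 7.45 = -1.79 points.
Okun's law (growth form): g_Y = g_Y* - β × Δu = 3.11 - 1.9 × (-1.79) = 3.11 + 3.401 = 6.511%.
Real GDP in the next year = 3713 × (1 + 6.511/100) = 3713 × 1.06511 ≈ 3955 billion.

€3,955 billion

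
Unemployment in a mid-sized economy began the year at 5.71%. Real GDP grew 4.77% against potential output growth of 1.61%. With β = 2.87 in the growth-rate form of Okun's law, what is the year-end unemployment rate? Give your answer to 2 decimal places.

Growth-rate Okun's law: g_Y = g_Y* - β × Δu, so Δu = (g_Y* - g_Y)/β.
Δu = (1.61 - 4.77)/2.87 = -3.16/2.87 = -1.10 percentage points.
Year-end unemployment = 5.71 - 1.1 = 4.61%.

4.61%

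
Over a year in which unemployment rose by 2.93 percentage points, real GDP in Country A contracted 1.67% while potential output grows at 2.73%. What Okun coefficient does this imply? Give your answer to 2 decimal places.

β ≈ 1.50

Growth form: g_Y = g_Y* - β × Δu, so β = (g_Y* - g_Y)/Δu.
β = (2.73 + 1.67)/2.93 = 4.4/2.93 = 1.50.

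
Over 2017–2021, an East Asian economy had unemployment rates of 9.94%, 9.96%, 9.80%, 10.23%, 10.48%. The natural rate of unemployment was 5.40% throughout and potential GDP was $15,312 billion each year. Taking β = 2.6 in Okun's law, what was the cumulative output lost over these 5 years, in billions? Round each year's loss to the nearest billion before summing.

$9,319 billion

Year 2017: gap = -2.6 × (9.94 - 5.4) = -11.804%, loss ≈ 15312 × 11.804/100 ≈ 1807.
Year 2018: gap = -2.6 × (9.96 - 5.4) = -11.856%, loss ≈ 15312 × 11.856/100 ≈ 1815.
Year 2019: gap = -2.6 × (9.8 - 5.4) = -11.44%, loss ≈ 15312 × 11.44/100 ≈ 1752.
Year 2020: gap = -2.6 × (10.23 - 5.4) = -12.558%, loss ≈ 15312 × 12.558/100 ≈ 1923.
Year 2021: gap = -2.6 × (10.48 - 5.4) = -13.208%, loss ≈ 15312 × 13.208/100 ≈ 2022.
Total lost output = 1807 + 1815 + 1752 + 1923 + 2022 = 9319 billion.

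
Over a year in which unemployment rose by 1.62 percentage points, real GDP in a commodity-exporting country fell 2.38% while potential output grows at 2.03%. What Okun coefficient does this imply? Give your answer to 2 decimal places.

β ≈ 2.72

Growth form: g_Y = g_Y* - β × Δu, so β = (g_Y* - g_Y)/Δu.
β = (2.03 + 2.38)/1.62 = 4.41/1.62 = 2.72.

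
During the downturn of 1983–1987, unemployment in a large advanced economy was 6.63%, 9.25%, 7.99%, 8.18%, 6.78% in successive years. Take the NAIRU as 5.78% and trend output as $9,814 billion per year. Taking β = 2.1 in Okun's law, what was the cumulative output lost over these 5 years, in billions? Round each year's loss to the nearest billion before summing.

Year 1983: gap = -2.1 × (6.63 - 5.78) = -1.785%, loss ≈ 9814 × 1.785/100 ≈ 175.
Year 1984: gap = -2.1 × (9.25 - 5.78) = -7.287%, loss ≈ 9814 × 7.287/100 ≈ 715.
Year 1985: gap = -2.1 × (7.99 - 5.78) = -4.641%, loss ≈ 9814 × 4.641/100 ≈ 455.
Year 1986: gap = -2.1 × (8.18 - 5.78) = -5.04%, loss ≈ 9814 × 5.04/100 ≈ 495.
Year 1987: gap = -2.1 × (6.78 - 5.78) = -2.1%, loss ≈ 9814 × 2.1/100 ≈ 206.
Total lost output = 175 + 715 + 455 + 495 + 206 = 2046 billion.

$2,046 billion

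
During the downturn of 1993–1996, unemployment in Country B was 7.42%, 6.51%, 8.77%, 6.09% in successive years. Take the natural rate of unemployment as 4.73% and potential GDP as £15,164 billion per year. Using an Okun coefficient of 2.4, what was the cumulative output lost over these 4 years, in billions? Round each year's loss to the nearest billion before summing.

£3,592 billion

Year 1993: gap = -2.4 × (7.42 - 4.73) = -6.456%, loss ≈ 15164 × 6.456/100 ≈ 979.
Year 1994: gap = -2.4 × (6.51 - 4.73) = -4.272%, loss ≈ 15164 × 4.272/100 ≈ 648.
Year 1995: gap = -2.4 × (8.77 - 4.73) = -9.696%, loss ≈ 15164 × 9.696/100 ≈ 1470.
Year 1996: gap = -2.4 × (6.09 - 4.73) = -3.264%, loss ≈ 15164 × 3.264/100 ≈ 495.
Total lost output = 979 + 648 + 1470 + 495 = 3592 billion.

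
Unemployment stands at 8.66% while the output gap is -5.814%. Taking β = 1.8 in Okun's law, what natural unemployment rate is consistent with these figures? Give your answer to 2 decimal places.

5.43%

From Okun's law, u - u* = -(output gap)/β = -(-5.814)/1.8 = 3.23 points.
So u* = 8.66 - 3.23 = 5.43%.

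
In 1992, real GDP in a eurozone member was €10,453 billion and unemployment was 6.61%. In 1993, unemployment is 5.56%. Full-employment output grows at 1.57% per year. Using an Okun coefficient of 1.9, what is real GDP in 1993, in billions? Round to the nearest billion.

€10,826 billion

Δu = 5.56 - 6.61 = -1.05 points.
Okun's law (growth form): g_Y = g_Y* - β × Δu = 1.57 - 1.9 × (-1.05) = 1.57 + 1.995 = 3.565%.
Real GDP in the next year = 10453 × (1 + 3.565/100) = 10453 × 1.03565 ≈ 10826 billion.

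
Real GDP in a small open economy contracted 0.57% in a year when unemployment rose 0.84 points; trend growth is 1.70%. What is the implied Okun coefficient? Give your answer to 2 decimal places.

β ≈ 2.70

Growth form: g_Y = g_Y* - β × Δu, so β = (g_Y* - g_Y)/Δu.
β = (1.7 + 0.57)/0.84 = 2.27/0.84 = 2.70.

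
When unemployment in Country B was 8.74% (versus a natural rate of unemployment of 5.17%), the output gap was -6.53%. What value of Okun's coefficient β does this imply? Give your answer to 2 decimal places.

Okun's law: output gap = -β × (u - u*).
-6.53 = -β × (8.74 - 5.17) = -β × 3.57, so β = 6.53/3.57 = 1.83.

β ≈ 1.83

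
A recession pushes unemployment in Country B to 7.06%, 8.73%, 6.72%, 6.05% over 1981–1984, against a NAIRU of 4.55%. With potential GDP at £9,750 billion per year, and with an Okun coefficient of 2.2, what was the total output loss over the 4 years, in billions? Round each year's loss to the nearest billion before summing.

£2,222 billion

Year 1981: gap = -2.2 × (7.06 - 4.55) = -5.522%, loss ≈ 9750 × 5.522/100 ≈ 538.
Year 1982: gap = -2.2 × (8.73 - 4.55) = -9.196%, loss ≈ 9750 × 9.196/100 ≈ 897.
Year 1983: gap = -2.2 × (6.72 - 4.55) = -4.774%, loss ≈ 9750 × 4.774/100 ≈ 465.
Year 1984: gap = -2.2 × (6.05 - 4.55) = -3.3%, loss ≈ 9750 × 3.3/100 ≈ 322.
Total lost output = 538 + 897 + 465 + 322 = 2222 billion.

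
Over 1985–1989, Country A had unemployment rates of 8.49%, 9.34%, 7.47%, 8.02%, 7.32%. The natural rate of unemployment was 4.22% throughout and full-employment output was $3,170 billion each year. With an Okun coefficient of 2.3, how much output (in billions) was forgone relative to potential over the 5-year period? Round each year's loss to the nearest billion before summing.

$1,424 billion

Year 1985: gap = -2.3 × (8.49 - 4.22) = -9.821%, loss ≈ 3170 × 9.821/100 ≈ 311.
Year 1986: gap = -2.3 × (9.34 - 4.22) = -11.776%, loss ≈ 3170 × 11.776/100 ≈ 373.
Year 1987: gap = -2.3 × (7.47 - 4.22) = -7.475%, loss ≈ 3170 × 7.475/100 ≈ 237.
Year 1988: gap = -2.3 × (8.02 - 4.22) = -8.74%, loss ≈ 3170 × 8.74/100 ≈ 277.
Year 1989: gap = -2.3 × (7.32 - 4.22) = -7.13%, loss ≈ 3170 × 7.13/100 ≈ 226.
Total lost output = 311 + 373 + 237 + 277 + 226 = 1424 billion.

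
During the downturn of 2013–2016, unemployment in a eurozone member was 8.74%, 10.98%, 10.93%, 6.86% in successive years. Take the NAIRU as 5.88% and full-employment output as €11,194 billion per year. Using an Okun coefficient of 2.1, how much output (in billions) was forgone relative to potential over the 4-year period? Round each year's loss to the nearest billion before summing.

Year 2013: gap = -2.1 × (8.74 - 5.88) = -6.006%, loss ≈ 11194 × 6.006/100 ≈ 672.
Year 2014: gap = -2.1 × (10.98 - 5.88) = -10.71%, loss ≈ 11194 × 10.71/100 ≈ 1199.
Year 2015: gap = -2.1 × (10.93 - 5.88) = -10.605%, loss ≈ 11194 × 10.605/100 ≈ 1187.
Year 2016: gap = -2.1 × (6.86 - 5.88) = -2.058%, loss ≈ 11194 × 2.058/100 ≈ 230.
Total lost output = 672 + 1199 + 1187 + 230 = 3288 billion.

€3,288 billion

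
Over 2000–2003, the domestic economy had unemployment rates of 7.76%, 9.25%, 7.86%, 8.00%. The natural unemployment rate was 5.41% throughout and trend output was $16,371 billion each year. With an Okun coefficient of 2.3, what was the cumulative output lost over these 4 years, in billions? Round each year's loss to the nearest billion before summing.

$4,229 billion

Year 2000: gap = -2.3 × (7.76 - 5.41) = -5.405%, loss ≈ 16371 × 5.405/100 ≈ 885.
Year 2001: gap = -2.3 × (9.25 - 5.41) = -8.832%, loss ≈ 16371 × 8.832/100 ≈ 1446.
Year 2002: gap = -2.3 × (7.86 - 5.41) = -5.635%, loss ≈ 16371 × 5.635/100 ≈ 923.
Year 2003: gap = -2.3 × (8 - 5.41) = -5.957%, loss ≈ 16371 × 5.957/100 ≈ 975.
Total lost output = 885 + 1446 + 923 + 975 = 4229 billion.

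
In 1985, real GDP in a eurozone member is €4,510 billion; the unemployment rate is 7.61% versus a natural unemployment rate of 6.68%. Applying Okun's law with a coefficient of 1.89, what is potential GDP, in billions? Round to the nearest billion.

Unemployment gap = 7.61 - 6.68 = 0.93 points, so output gap = -1.89 × 0.93 = -1.7577%.
Since Y = Y* × (1 + gap/100), Y* = 4510/0.982423 ≈ 4591 billion.

€4,591 billion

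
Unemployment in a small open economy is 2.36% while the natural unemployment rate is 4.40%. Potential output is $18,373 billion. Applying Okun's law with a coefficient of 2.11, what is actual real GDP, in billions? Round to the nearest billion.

$19,164 billion

Unemployment gap = 2.36 - 4.4 = -2.04 points, so the output gap is -2.11 × (-2.04) = 4.3044%.
Actual GDP = 18373 × (1 + 4.3044/100) = 18373 × 1.043044 ≈ 19164 billion.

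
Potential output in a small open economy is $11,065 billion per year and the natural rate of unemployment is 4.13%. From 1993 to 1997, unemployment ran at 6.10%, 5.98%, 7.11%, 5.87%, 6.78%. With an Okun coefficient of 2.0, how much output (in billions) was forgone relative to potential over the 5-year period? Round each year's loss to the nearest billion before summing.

$2,475 billion

Year 1993: gap = -2.0 × (6.1 - 4.13) = -3.94%, loss ≈ 11065 × 3.94/100 ≈ 436.
Year 1994: gap = -2.0 × (5.98 - 4.13) = -3.7%, loss ≈ 11065 × 3.7/100 ≈ 409.
Year 1995: gap = -2.0 × (7.11 - 4.13) = -5.96%, loss ≈ 11065 × 5.96/100 ≈ 659.
Year 1996: gap = -2.0 × (5.87 - 4.13) = -3.48%, loss ≈ 11065 × 3.48/100 ≈ 385.
Year 1997: gap = -2.0 × (6.78 - 4.13) = -5.3%, loss ≈ 11065 × 5.3/100 ≈ 586.
Total lost output = 436 + 409 + 659 + 385 + 586 = 2475 billion.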